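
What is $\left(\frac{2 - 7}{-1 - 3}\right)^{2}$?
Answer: $\frac{25}{16} \approx 1.5625$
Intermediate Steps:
$\left(\frac{2 - 7}{-1 - 3}\right)^{2} = \left(- \frac{5}{-4}\right)^{2} = \left(\left(-5\right) \left(- \frac{1}{4}\right)\right)^{2} = \left(\frac{5}{4}\right)^{2} = \frac{25}{16}$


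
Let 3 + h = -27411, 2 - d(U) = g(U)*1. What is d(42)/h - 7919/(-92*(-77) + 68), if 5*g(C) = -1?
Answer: -180922667/163387440 ≈ -1.1073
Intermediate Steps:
g(C) = -⅕ (g(C) = (⅕)*(-1) = -⅕)
d(U) = 11/5 (d(U) = 2 - (-1)/5 = 2 - 1*(-⅕) = 2 + ⅕ = 11/5)
h = -27414 (h = -3 - 27411 = -27414)
d(42)/h - 7919/(-92*(-77) + 68) = (11/5)/(-27414) - 7919/(-92*(-77) + 68) = (11/5)*(-1/27414) - 7919/(7084 + 68) = -11/137070 - 7919/7152 = -180922667/163387440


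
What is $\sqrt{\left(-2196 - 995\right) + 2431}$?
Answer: $2 i \sqrt{190} \approx 27.568 i$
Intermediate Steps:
$\sqrt{\left(-2196 - 995\right) + 2431} = \sqrt{-3191 + 2431} = \sqrt{-760} = 2 i \sqrt{190}$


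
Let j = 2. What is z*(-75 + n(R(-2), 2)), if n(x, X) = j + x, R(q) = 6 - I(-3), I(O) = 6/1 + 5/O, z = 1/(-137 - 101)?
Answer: 107/357 ≈ 0.29972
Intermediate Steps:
z = -1/238 (z = 1/(-238) = -1/238 ≈ -0.0042017)
I(O) = 6 + 5/O (I(O) = 6*1 + 5/O = 6 + 5/O)
R(q) = 5/3 (R(q) = 6 - (6 + 5/(-3)) = 6 - (6 + 5*(-1/3)) = 6 - (6 - 5/3) = 6 - 1*13/3 = 6 - 13/3 = 5/3)
n(x, X) = 2 + x
z*(-75 + n(R(-2), 2)) = -(-75 + (2 + 5/3))/238 = -(-75 + 11/3)/238 = -1/238*(-214/3) = 107/357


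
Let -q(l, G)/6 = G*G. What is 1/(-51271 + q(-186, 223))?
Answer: -1/349645 ≈ -2.8600e-6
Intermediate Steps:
q(l, G) = -6*G**2 (q(l, G) = -6*G*G = -6*G**2)
1/(-51271 + q(-186, 223)) = 1/(-51271 - 6*223**2) = 1/(-51271 - 6*49729) = 1/(-51271 - 298374) = 1/(-349645) = -1/349645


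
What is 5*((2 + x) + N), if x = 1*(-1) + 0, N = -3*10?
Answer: -145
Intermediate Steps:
N = -30
x = -1 (x = -1 + 0 = -1)
5*((2 + x) + N) = 5*((2 - 1) - 30) = 5*(1 - 30) = 5*(-29) = -145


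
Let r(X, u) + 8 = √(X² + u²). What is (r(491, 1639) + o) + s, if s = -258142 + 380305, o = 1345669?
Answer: 1467824 + √2927402 ≈ 1.4695e+6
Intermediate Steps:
s = 122163
r(X, u) = -8 + √(X² + u²)
(r(491, 1639) + o) + s = ((-8 + √(491² + 1639²)) + 1345669) + 122163 = ((-8 + √(241081 + 2686321)) + 1345669) + 122163 = ((-8 + √2927402) + 1345669) + 122163 = (1345661 + √2927402) + 122163 = 1467824 + √2927402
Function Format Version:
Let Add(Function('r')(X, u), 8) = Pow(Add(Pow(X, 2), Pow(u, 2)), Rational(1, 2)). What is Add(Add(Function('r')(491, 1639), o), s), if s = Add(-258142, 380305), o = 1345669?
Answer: Add(1467824, Pow(2927402, Rational(1, 2))) ≈ 1.4695e+6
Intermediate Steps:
s = 122163
Function('r')(X, u) = Add(-8, Pow(Add(Pow(X, 2), Pow(u, 2)), Rational(1, 2)))
Add(Add(Function('r')(491, 1639), o), s) = Add(Add(Add(-8, Pow(Add(Pow(491, 2), Pow(1639, 2)), Rational(1, 2))), 1345669), 122163) = Add(Add(Add(-8, Pow(Add(241081, 2686321), Rational(1, 2))), 1345669), 122163) = Add(Add(Add(-8, Pow(2927402, Rational(1, 2))), 1345669), 122163) = Add(Add(1345661, Pow(2927402, Rational(1, 2))), 122163) = Add(1467824, Pow(2927402, Rational(1, 2)))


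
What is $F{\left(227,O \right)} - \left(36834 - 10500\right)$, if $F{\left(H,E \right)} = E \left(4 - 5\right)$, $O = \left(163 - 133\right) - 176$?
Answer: $-26188$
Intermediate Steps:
$O = -146$ ($O = 30 - 176 = -146$)
$F{\left(H,E \right)} = - E$ ($F{\left(H,E \right)} = E \left(4 - 5\right) = E \left(-1\right) = - E$)
$F{\left(227,O \right)} - \left(36834 - 10500\right) = \left(-1\right) \left(-146\right) - \left(36834 - 10500\right) = 146 - \left(36834 - 10500\right) = 146 - 26334 = -26188$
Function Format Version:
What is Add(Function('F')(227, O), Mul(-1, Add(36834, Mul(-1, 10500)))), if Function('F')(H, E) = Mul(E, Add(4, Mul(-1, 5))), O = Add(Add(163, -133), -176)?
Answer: -26188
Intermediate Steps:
O = -146 (O = Add(30, -176) = -146)
Function('F')(H, E) = Mul(-1, E) (Function('F')(H, E) = Mul(E, Add(4, -5)) = Mul(E, -1) = Mul(-1, E))
Add(Function('F')(227, O), Mul(-1, Add(36834, Mul(-1, 10500)))) = Add(Mul(-1, -146), Mul(-1, Add(36834, Mul(-1, 10500)))) = Add(146, Mul(-1, Add(36834, -10500))) = Add(146, Mul(-1, 26334)) = Add(146, -26334) = -26188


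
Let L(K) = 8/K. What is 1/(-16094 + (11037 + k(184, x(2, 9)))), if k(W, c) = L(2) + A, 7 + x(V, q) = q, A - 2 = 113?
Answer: -1/4938 ≈ -0.00020251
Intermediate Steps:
A = 115 (A = 2 + 113 = 115)
x(V, q) = -7 + q
k(W, c) = 119 (k(W, c) = 8/2 + 115 = 8*(½) + 115 = 4 + 115 = 119)
1/(-16094 + (11037 + k(184, x(2, 9)))) = 1/(-16094 + (11037 + 119)) = 1/(-16094 + 11156) = 1/(-4938) = -1/4938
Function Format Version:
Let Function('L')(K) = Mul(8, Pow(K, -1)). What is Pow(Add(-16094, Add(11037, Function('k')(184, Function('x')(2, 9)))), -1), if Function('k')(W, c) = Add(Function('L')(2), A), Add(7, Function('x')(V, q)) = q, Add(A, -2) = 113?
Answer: Rational(-1, 4938) ≈ -0.00020251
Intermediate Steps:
A = 115 (A = Add(2, 113) = 115)
Function('x')(V, q) = Add(-7, q)
Function('k')(W, c) = 119 (Function('k')(W, c) = Add(Mul(8, Pow(2, -1)), 115) = Add(Mul(8, Rational(1, 2)), 115) = Add(4, 115) = 119)
Pow(Add(-16094, Add(11037, Function('k')(184, Function('x')(2, 9)))), -1) = Pow(Add(-16094, Add(11037, 119)), -1) = Pow(Add(-16094, 11156), -1) = Pow(-4938, -1) = Rational(-1, 4938)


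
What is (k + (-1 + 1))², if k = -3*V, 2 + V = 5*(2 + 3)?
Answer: 4761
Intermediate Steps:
V = 23 (V = -2 + 5*(2 + 3) = -2 + 5*5 = -2 + 25 = 23)
k = -69 (k = -3*23 = -69)
(k + (-1 + 1))² = (-69 + (-1 + 1))² = (-69 + 0)² = (-69)² = 4761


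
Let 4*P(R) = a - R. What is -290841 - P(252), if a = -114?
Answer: -581499/2 ≈ -2.9075e+5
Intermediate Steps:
P(R) = -57/2 - R/4 (P(R) = (-114 - R)/4 = -57/2 - R/4)
-290841 - P(252) = -290841 - (-57/2 - ¼*252) = -290841 - (-57/2 - 63) = -290841 - 1*(-183/2) = -290841 + 183/2 = -581499/2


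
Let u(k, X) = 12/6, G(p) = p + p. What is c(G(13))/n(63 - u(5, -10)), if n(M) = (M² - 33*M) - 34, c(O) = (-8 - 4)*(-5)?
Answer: 10/279 ≈ 0.035842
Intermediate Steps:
G(p) = 2*p
u(k, X) = 2 (u(k, X) = 12*(⅙) = 2)
c(O) = 60 (c(O) = -12*(-5) = 60)
n(M) = -34 + M² - 33*M
c(G(13))/n(63 - u(5, -10)) = 60/(-34 + (63 - 1*2)² - 33*(63 - 1*2)) = 60/(-34 + (63 - 2)² - 33*(63 - 2)) = 60/(-34 + 61² - 33*61) = 60/(-34 + 3721 - 2013) = 60/1674 = 60*(1/1674) = 10/279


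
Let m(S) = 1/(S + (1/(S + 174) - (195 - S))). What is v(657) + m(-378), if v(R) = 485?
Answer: 94092221/194005 ≈ 485.00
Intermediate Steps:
m(S) = 1/(-195 + 1/(174 + S) + 2*S) (m(S) = 1/(S + (1/(174 + S) + (-195 + S))) = 1/(S + (-195 + S + 1/(174 + S))) = 1/(-195 + 1/(174 + S) + 2*S))
v(657) + m(-378) = 485 + (174 - 378)/(-33929 + 2*(-378)² + 153*(-378)) = 485 - 204/(-33929 + 2*142884 - 57834) = 485 - 204/(-33929 + 285768 - 57834) = 485 - 204/194005 = 94092221/194005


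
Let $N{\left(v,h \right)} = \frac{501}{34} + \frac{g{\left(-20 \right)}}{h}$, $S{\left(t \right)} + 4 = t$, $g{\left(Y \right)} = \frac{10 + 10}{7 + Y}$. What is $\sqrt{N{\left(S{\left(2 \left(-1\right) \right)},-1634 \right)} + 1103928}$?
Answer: $\frac{\sqrt{143957798994539842}}{361114} \approx 1050.7$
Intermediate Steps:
$g{\left(Y \right)} = \frac{20}{7 + Y}$
$S{\left(t \right)} = -4 + t$
$N{\left(v,h \right)} = \frac{501}{34} - \frac{20}{13 h}$ ($N{\left(v,h \right)} = \frac{501}{34} + \frac{20 \frac{1}{7 - 20}}{h} = 501 \cdot \frac{1}{34} + \frac{20 \frac{1}{-13}}{h} = \frac{501}{34} + \frac{20 \left(- \frac{1}{13}\right)}{h} = \frac{501}{34} - \frac{20}{13 h}$)
$\sqrt{N{\left(S{\left(2 \left(-1\right) \right)},-1634 \right)} + 1103928} = \sqrt{\frac{-680 + 6513 \left(-1634\right)}{442 \left(-1634\right)} + 1103928} = \sqrt{\frac{1}{442} \left(- \frac{1}{1634}\right) \left(-680 - 10642242\right) + 1103928} = \sqrt{\frac{1}{442} \left(- \frac{1}{1634}\right) \left(-10642922\right) + 1103928} = \sqrt{\frac{5321461}{361114} + 1103928} = \sqrt{\frac{398649177253}{361114}} = \frac{\sqrt{143957798994539842}}{361114}$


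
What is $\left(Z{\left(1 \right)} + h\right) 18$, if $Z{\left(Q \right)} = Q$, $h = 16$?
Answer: $306$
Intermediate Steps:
$\left(Z{\left(1 \right)} + h\right) 18 = \left(1 + 16\right) 18 = 17 \cdot 18 = 306$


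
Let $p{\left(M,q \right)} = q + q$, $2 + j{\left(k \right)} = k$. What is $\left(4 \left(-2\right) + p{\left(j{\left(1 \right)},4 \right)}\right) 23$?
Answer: $0$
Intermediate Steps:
$j{\left(k \right)} = -2 + k$
$p{\left(M,q \right)} = 2 q$
$\left(4 \left(-2\right) + p{\left(j{\left(1 \right)},4 \right)}\right) 23 = \left(4 \left(-2\right) + 2 \cdot 4\right) 23 = \left(-8 + 8\right) 23 = 0 \cdot 23 = 0$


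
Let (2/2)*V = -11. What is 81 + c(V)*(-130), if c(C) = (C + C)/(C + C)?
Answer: -49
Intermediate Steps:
V = -11
c(C) = 1 (c(C) = (2*C)/((2*C)) = (2*C)*(1/(2*C)) = 1)
81 + c(V)*(-130) = 81 + 1*(-130) = 81 - 130 = -49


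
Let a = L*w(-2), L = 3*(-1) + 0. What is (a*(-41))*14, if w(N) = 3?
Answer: 5166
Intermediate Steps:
L = -3 (L = -3 + 0 = -3)
a = -9 (a = -3*3 = -9)
(a*(-41))*14 = -9*(-41)*14 = 369*14 = 5166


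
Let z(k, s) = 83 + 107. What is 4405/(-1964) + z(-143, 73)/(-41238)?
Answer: -91013275/40495716 ≈ -2.2475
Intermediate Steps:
z(k, s) = 190
4405/(-1964) + z(-143, 73)/(-41238) = 4405/(-1964) + 190/(-41238) = 4405*(-1/1964) + 190*(-1/41238) = -4405/1964 - 95/20619 = -91013275/40495716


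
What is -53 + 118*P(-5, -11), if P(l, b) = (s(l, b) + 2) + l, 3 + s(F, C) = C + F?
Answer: -2649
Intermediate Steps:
s(F, C) = -3 + C + F (s(F, C) = -3 + (C + F) = -3 + C + F)
P(l, b) = -1 + b + 2*l (P(l, b) = ((-3 + b + l) + 2) + l = (-1 + b + l) + l = -1 + b + 2*l)
-53 + 118*P(-5, -11) = -53 + 118*(-1 - 11 + 2*(-5)) = -53 + 118*(-1 - 11 - 10) = -53 + 118*(-22) = -53 - 2596 = -2649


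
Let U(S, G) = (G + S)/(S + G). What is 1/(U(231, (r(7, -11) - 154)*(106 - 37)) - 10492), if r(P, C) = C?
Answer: -1/10491 ≈ -9.5320e-5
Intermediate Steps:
U(S, G) = 1 (U(S, G) = (G + S)/(G + S) = 1)
1/(U(231, (r(7, -11) - 154)*(106 - 37)) - 10492) = 1/(1 - 10492) = 1/(-10491) = -1/10491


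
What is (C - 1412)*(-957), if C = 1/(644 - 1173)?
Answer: 714830193/529 ≈ 1.3513e+6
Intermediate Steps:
C = -1/529 (C = 1/(-529) = -1/529 ≈ -0.0018904)
(C - 1412)*(-957) = (-1/529 - 1412)*(-957) = -746949/529*(-957) = 714830193/529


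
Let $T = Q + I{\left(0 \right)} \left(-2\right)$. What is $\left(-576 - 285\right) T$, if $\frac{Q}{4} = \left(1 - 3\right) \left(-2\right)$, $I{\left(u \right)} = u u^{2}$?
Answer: $-13776$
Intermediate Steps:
$I{\left(u \right)} = u^{3}$
$Q = 16$ ($Q = 4 \left(1 - 3\right) \left(-2\right) = 4 \left(\left(-2\right) \left(-2\right)\right) = 4 \cdot 4 = 16$)
$T = 16$ ($T = 16 + 0^{3} \left(-2\right) = 16 + 0 \left(-2\right) = 16 + 0 = 16$)
$\left(-576 - 285\right) T = \left(-576 - 285\right) 16 = \left(-861\right) 16 = -13776$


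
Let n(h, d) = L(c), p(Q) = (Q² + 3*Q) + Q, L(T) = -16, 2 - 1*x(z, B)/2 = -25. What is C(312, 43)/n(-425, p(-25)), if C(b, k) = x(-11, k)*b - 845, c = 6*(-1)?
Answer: -16003/16 ≈ -1000.2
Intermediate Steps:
c = -6
x(z, B) = 54 (x(z, B) = 4 - 2*(-25) = 4 + 50 = 54)
p(Q) = Q² + 4*Q
C(b, k) = -845 + 54*b (C(b, k) = 54*b - 845 = -845 + 54*b)
n(h, d) = -16
C(312, 43)/n(-425, p(-25)) = (-845 + 54*312)/(-16) = (-845 + 16848)*(-1/16) = 16003*(-1/16) = -16003/16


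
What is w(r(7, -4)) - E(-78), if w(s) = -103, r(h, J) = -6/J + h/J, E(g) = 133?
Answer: -236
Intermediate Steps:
w(r(7, -4)) - E(-78) = -103 - 1*133 = -103 - 133 = -236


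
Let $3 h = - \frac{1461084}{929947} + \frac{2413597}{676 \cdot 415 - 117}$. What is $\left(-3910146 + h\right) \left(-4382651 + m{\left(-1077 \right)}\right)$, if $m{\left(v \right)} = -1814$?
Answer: $\frac{13412273608251465673021715}{782335582743} \approx 1.7144 \cdot 10^{13}$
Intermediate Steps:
$h = \frac{1834795730827}{782335582743}$ ($h = \frac{- \frac{1461084}{929947} + \frac{2413597}{676 \cdot 415 - 117}}{3} = \frac{\left(-1461084\right) \frac{1}{929947} + \frac{2413597}{280540 - 117}}{3} = \frac{- \frac{1461084}{929947} + \frac{2413597}{280423}}{3} = \frac{1}{3} \cdot \frac{1834795730827}{260778527581} = \frac{1834795730827}{782335582743} \approx 2.3453$)
$\left(-3910146 + h\right) \left(-4382651 + m{\left(-1077 \right)}\right) = \left(-3910146 + \frac{1834795730827}{782335582743}\right) \left(-4382651 - 1814\right) = \left(- \frac{3059044514724479651}{782335582743}\right) \left(-4384465\right) = \frac{13412273608251465673021715}{782335582743}$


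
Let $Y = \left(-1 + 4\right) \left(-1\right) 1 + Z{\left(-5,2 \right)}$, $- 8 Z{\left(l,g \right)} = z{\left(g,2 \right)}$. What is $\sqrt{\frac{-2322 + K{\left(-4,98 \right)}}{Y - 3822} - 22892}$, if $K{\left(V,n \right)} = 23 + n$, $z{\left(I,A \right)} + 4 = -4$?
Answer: $\frac{i \sqrt{20921296873}}{956} \approx 151.3 i$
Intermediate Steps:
$z{\left(I,A \right)} = -8$ ($z{\left(I,A \right)} = -4 - 4 = -8$)
$Z{\left(l,g \right)} = 1$ ($Z{\left(l,g \right)} = \left(- \frac{1}{8}\right) \left(-8\right) = 1$)
$Y = -2$ ($Y = \left(-1 + 4\right) \left(-1\right) 1 + 1 = 3 \left(-1\right) 1 + 1 = \left(-3\right) 1 + 1 = -3 + 1 = -2$)
$\sqrt{\frac{-2322 + K{\left(-4,98 \right)}}{Y - 3822} - 22892} = \sqrt{\frac{-2322 + \left(23 + 98\right)}{-2 - 3822} - 22892} = \sqrt{\frac{-2322 + 121}{-3824} - 22892} = \sqrt{\left(-2201\right) \left(- \frac{1}{3824}\right) - 22892} = \sqrt{\frac{2201}{3824} - 22892} = \sqrt{- \frac{87536807}{3824}} = \frac{i \sqrt{20921296873}}{956}$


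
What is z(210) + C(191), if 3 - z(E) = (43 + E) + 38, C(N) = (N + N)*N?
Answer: 72674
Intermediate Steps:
C(N) = 2*N² (C(N) = (2*N)*N = 2*N²)
z(E) = -78 - E (z(E) = 3 - ((43 + E) + 38) = 3 - (81 + E) = 3 + (-81 - E) = -78 - E)
z(210) + C(191) = (-78 - 1*210) + 2*191² = (-78 - 210) + 2*36481 = -288 + 72962 = 72674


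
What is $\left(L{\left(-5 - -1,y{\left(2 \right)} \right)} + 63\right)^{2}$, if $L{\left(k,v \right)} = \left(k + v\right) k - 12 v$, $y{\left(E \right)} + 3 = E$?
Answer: $9025$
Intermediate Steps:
$y{\left(E \right)} = -3 + E$
$L{\left(k,v \right)} = - 12 v + k \left(k + v\right)$ ($L{\left(k,v \right)} = k \left(k + v\right) - 12 v = - 12 v + k \left(k + v\right)$)
$\left(L{\left(-5 - -1,y{\left(2 \right)} \right)} + 63\right)^{2} = \left(\left(\left(-5 - -1\right)^{2} - 12 \left(-3 + 2\right) + \left(-5 - -1\right) \left(-3 + 2\right)\right) + 63\right)^{2} = \left(\left(\left(-5 + 1\right)^{2} - -12 + \left(-5 + 1\right) \left(-1\right)\right) + 63\right)^{2} = \left(\left(\left(-4\right)^{2} + 12 - -4\right) + 63\right)^{2} = \left(\left(16 + 12 + 4\right) + 63\right)^{2} = \left(32 + 63\right)^{2} = 95^{2} = 9025$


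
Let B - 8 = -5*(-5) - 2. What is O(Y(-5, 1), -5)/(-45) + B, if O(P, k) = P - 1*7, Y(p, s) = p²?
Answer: 153/5 ≈ 30.600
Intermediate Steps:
O(P, k) = -7 + P (O(P, k) = P - 7 = -7 + P)
B = 31 (B = 8 + (-5*(-5) - 2) = 8 + (25 - 2) = 8 + 23 = 31)
O(Y(-5, 1), -5)/(-45) + B = (-7 + (-5)²)/(-45) + 31 = -(-7 + 25)/45 + 31 = -1/45*18 + 31 = -⅖ + 31 = 153/5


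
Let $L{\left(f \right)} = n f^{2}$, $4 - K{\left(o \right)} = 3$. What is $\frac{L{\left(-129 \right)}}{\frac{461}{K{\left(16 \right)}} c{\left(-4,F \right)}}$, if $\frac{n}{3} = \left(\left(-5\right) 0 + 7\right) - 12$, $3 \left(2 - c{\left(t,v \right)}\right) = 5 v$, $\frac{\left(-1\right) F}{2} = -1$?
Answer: $\frac{748845}{1844} \approx 406.1$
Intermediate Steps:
$F = 2$ ($F = \left(-2\right) \left(-1\right) = 2$)
$K{\left(o \right)} = 1$ ($K{\left(o \right)} = 4 - 3 = 1$)
$c{\left(t,v \right)} = 2 - \frac{5 v}{3}$
$n = -15$ ($n = 3 \left(\left(\left(-5\right) 0 + 7\right) - 12\right) = 3 \left(\left(0 + 7\right) - 12\right) = 3 \left(7 - 12\right) = 3 \left(-5\right) = -15$)
$L{\left(f \right)} = - 15 f^{2}$
$\frac{L{\left(-129 \right)}}{\frac{461}{K{\left(16 \right)}} c{\left(-4,F \right)}} = \frac{\left(-15\right) \left(-129\right)^{2}}{\frac{461}{1} \left(2 - \frac{10}{3}\right)} = \frac{\left(-15\right) 16641}{461 \cdot 1 \left(2 - \frac{10}{3}\right)} = - \frac{249615}{461 \left(- \frac{4}{3}\right)} = - \frac{249615}{- \frac{1844}{3}} = \left(-249615\right) \left(- \frac{3}{1844}\right) = \frac{748845}{1844}$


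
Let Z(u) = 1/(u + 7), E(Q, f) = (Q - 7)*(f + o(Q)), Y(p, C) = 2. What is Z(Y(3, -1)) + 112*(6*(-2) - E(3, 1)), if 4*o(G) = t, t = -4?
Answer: -12095/9 ≈ -1343.9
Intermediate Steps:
o(G) = -1 (o(G) = (¼)*(-4) = -1)
E(Q, f) = (-1 + f)*(-7 + Q) (E(Q, f) = (Q - 7)*(f - 1) = (-7 + Q)*(-1 + f) = (-1 + f)*(-7 + Q))
Z(u) = 1/(7 + u)
Z(Y(3, -1)) + 112*(6*(-2) - E(3, 1)) = 1/(7 + 2) + 112*(6*(-2) - (7 - 1*3 - 7*1 + 3*1)) = 1/9 + 112*(-12 - (7 - 3 - 7 + 3)) = ⅑ + 112*(-12 - 1*0) = ⅑ + 112*(-12 + 0) = ⅑ + 112*(-12) = ⅑ - 1344 = -12095/9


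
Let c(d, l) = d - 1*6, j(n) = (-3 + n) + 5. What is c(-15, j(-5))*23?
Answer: -483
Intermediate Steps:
j(n) = 2 + n
c(d, l) = -6 + d (c(d, l) = d - 6 = -6 + d)
c(-15, j(-5))*23 = (-6 - 15)*23 = -21*23 = -483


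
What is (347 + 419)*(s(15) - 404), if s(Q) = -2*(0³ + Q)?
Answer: -332444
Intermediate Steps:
s(Q) = -2*Q (s(Q) = -2*(0 + Q) = -2*Q)
(347 + 419)*(s(15) - 404) = (347 + 419)*(-2*15 - 404) = 766*(-30 - 404) = 766*(-434) = -332444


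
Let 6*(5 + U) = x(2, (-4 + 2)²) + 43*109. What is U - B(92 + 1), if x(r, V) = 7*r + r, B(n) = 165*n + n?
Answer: -87955/6 ≈ -14659.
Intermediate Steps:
B(n) = 166*n
x(r, V) = 8*r
U = 4673/6 (U = -5 + (8*2 + 43*109)/6 = -5 + (16 + 4687)/6 = -5 + (⅙)*4703 = -5 + 4703/6 = 4673/6 ≈ 778.83)
U - B(92 + 1) = 4673/6 - 166*(92 + 1) = 4673/6 - 166*93 = 4673/6 - 1*15438 = 4673/6 - 15438 = -87955/6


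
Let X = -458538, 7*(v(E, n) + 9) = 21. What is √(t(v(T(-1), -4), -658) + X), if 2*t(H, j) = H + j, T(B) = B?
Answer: I*√458870 ≈ 677.4*I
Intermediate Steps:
v(E, n) = -6 (v(E, n) = -9 + (⅐)*21 = -9 + 3 = -6)
t(H, j) = H/2 + j/2 (t(H, j) = (H + j)/2 = H/2 + j/2)
√(t(v(T(-1), -4), -658) + X) = √(((½)*(-6) + (½)*(-658)) - 458538) = √((-3 - 329) - 458538) = √(-332 - 458538) = √(-458870) = I*√458870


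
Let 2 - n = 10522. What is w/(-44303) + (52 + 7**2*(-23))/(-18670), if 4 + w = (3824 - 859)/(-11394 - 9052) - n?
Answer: -152021415461/845582165323 ≈ -0.17978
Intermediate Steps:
n = -10520 (n = 2 - 1*10522 = 2 - 10522 = -10520)
w = 215007171/20446 (w = -4 + ((3824 - 859)/(-11394 - 9052) - 1*(-10520)) = -4 + (2965/(-20446) + 10520) = -4 + (2965*(-1/20446) + 10520) = -4 + (-2965/20446 + 10520) = -4 + 215088955/20446 = 215007171/20446 ≈ 10516.)
w/(-44303) + (52 + 7**2*(-23))/(-18670) = (215007171/20446)/(-44303) + (52 + 7**2*(-23))/(-18670) = (215007171/20446)*(-1/44303) + (52 + 49*(-23))*(-1/18670) = -215007171/905819138 + (52 - 1127)*(-1/18670) = -215007171/905819138 - 1075*(-1/18670) = -215007171/905819138 + 215/3734 = -152021415461/845582165323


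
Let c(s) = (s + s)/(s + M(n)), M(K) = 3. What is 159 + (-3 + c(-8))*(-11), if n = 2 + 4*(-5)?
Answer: 784/5 ≈ 156.80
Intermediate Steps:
n = -18 (n = 2 - 20 = -18)
c(s) = 2*s/(3 + s) (c(s) = (s + s)/(s + 3) = (2*s)/(3 + s) = 2*s/(3 + s))
159 + (-3 + c(-8))*(-11) = 159 + (-3 + 2*(-8)/(3 - 8))*(-11) = 159 + (-3 + 2*(-8)/(-5))*(-11) = 159 + (-3 + 2*(-8)*(-1/5))*(-11) = 159 + (-3 + 16/5)*(-11) = 159 + (1/5)*(-11) = 159 - 11/5 = 784/5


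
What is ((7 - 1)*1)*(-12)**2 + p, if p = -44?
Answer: 820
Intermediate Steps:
((7 - 1)*1)*(-12)**2 + p = ((7 - 1)*1)*(-12)**2 - 44 = (6*1)*144 - 44 = 6*144 - 44 = 864 - 44 = 820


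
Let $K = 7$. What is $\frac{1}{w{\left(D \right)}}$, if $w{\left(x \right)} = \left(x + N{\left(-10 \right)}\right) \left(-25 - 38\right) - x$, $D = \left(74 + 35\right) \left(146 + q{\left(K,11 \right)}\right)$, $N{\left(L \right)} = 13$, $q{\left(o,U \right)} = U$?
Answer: $- \frac{1}{1096051} \approx -9.1237 \cdot 10^{-7}$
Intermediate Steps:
$D = 17113$ ($D = \left(74 + 35\right) \left(146 + 11\right) = 109 \cdot 157 = 17113$)
$w{\left(x \right)} = -819 - 64 x$ ($w{\left(x \right)} = \left(x + 13\right) \left(-25 - 38\right) - x = \left(13 + x\right) \left(-63\right) - x = \left(-819 - 63 x\right) - x = -819 - 64 x$)
$\frac{1}{w{\left(D \right)}} = \frac{1}{-819 - 1095232} = \frac{1}{-1096051} = - \frac{1}{1096051}$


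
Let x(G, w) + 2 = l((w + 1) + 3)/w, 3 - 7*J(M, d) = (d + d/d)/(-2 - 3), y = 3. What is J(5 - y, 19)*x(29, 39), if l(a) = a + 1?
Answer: -34/39 ≈ -0.87179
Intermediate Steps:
l(a) = 1 + a
J(M, d) = 16/35 + d/35 (J(M, d) = 3/7 - (d + d/d)/(7*(-2 - 3)) = 3/7 - (d + 1)/(7*(-5)) = 3/7 - (1 + d)*(-1)/(7*5) = 3/7 - (-1/5 - d/5)/7 = 3/7 + (1/35 + d/35) = 16/35 + d/35)
x(G, w) = -2 + (5 + w)/w (x(G, w) = -2 + (1 + ((w + 1) + 3))/w = -2 + (1 + ((1 + w) + 3))/w = -2 + (1 + (4 + w))/w = -2 + (5 + w)/w)
J(5 - y, 19)*x(29, 39) = (16/35 + (1/35)*19)*((5 - 1*39)/39) = (16/35 + 19/35)*((5 - 39)/39) = 1*((1/39)*(-34)) = 1*(-34/39) = -34/39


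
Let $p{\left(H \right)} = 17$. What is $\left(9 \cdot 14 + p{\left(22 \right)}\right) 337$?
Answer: $48191$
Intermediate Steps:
$\left(9 \cdot 14 + p{\left(22 \right)}\right) 337 = \left(9 \cdot 14 + 17\right) 337 = \left(126 + 17\right) 337 = 143 \cdot 337 = 48191$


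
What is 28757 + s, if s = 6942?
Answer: 35699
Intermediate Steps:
28757 + s = 28757 + 6942 = 35699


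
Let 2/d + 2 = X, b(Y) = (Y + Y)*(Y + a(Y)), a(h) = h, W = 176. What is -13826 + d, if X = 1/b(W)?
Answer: -3426427390/247807 ≈ -13827.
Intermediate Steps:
b(Y) = 4*Y**2 (b(Y) = (Y + Y)*(Y + Y) = (2*Y)*(2*Y) = 4*Y**2)
X = 1/123904 (X = 1/(4*176**2) = 1/(4*30976) = 1/123904 ≈ 8.0708e-6)
d = -247808/247807 (d = 2/(-2 + 1/123904) = 2/(-247807/123904) = 2*(-123904/247807) = -247808/247807 ≈ -1.0000)
-13826 + d = -13826 - 247808/247807 = -3426427390/247807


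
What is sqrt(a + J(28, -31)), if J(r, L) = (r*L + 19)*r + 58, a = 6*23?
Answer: 2*I*sqrt(5894) ≈ 153.54*I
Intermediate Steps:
a = 138
J(r, L) = 58 + r*(19 + L*r) (J(r, L) = (L*r + 19)*r + 58 = (19 + L*r)*r + 58 = r*(19 + L*r) + 58 = 58 + r*(19 + L*r))
sqrt(a + J(28, -31)) = sqrt(138 + (58 + 19*28 - 31*28**2)) = sqrt(138 + (58 + 532 - 31*784)) = sqrt(138 + (58 + 532 - 24304)) = sqrt(138 - 23714) = sqrt(-23576) = 2*I*sqrt(5894)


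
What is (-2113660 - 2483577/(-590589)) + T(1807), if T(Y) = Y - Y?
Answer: -138700206907/65621 ≈ -2.1137e+6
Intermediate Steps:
T(Y) = 0
(-2113660 - 2483577/(-590589)) + T(1807) = (-2113660 - 2483577/(-590589)) + 0 = (-2113660 - 2483577*(-1/590589)) + 0 = (-2113660 + 275953/65621) + 0 = -138700206907/65621 + 0 = -138700206907/65621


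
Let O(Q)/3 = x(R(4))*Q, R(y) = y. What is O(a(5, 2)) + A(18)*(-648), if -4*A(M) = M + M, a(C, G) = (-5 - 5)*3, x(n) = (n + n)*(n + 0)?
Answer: 2952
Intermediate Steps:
x(n) = 2*n² (x(n) = (2*n)*n = 2*n²)
a(C, G) = -30 (a(C, G) = -10*3 = -30)
O(Q) = 96*Q (O(Q) = 3*((2*4²)*Q) = 3*((2*16)*Q) = 3*(32*Q) = 96*Q)
A(M) = -M/2 (A(M) = -(M + M)/4 = -M/2)
O(a(5, 2)) + A(18)*(-648) = 96*(-30) - ½*18*(-648) = -2880 - 9*(-648) = -2880 + 5832 = 2952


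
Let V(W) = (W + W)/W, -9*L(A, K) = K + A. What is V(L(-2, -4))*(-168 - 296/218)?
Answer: -36920/109 ≈ -338.72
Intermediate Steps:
L(A, K) = -A/9 - K/9 (L(A, K) = -(K + A)/9 = -(A + K)/9 = -A/9 - K/9)
V(W) = 2 (V(W) = (2*W)/W = 2)
V(L(-2, -4))*(-168 - 296/218) = 2*(-168 - 296/218) = 2*(-168 - 296*1/218) = 2*(-168 - 148/109) = 2*(-18460/109) = -36920/109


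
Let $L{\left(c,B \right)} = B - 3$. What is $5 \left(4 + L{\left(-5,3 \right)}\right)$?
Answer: $20$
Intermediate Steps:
$L{\left(c,B \right)} = -3 + B$
$5 \left(4 + L{\left(-5,3 \right)}\right) = 5 \left(4 + \left(-3 + 3\right)\right) = 5 \left(4 + 0\right) = 5 \cdot 4 = 20$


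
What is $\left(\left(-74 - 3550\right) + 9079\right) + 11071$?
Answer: $16526$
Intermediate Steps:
$\left(\left(-74 - 3550\right) + 9079\right) + 11071 = \left(-3624 + 9079\right) + 11071 = 5455 + 11071 = 16526$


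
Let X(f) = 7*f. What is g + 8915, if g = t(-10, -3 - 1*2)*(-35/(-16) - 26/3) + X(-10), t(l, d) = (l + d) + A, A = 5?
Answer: 213835/24 ≈ 8909.8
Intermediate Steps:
t(l, d) = 5 + d + l (t(l, d) = (l + d) + 5 = (d + l) + 5 = 5 + d + l)
g = -125/24 (g = (5 + (-3 - 1*2) - 10)*(-35/(-16) - 26/3) + 7*(-10) = (5 + (-3 - 2) - 10)*(-35*(-1/16) - 26*1/3) - 70 = (5 - 5 - 10)*(35/16 - 26/3) - 70 = -10*(-311/48) - 70 = 1555/24 - 70 = -125/24 ≈ -5.2083)
g + 8915 = -125/24 + 8915 = 213835/24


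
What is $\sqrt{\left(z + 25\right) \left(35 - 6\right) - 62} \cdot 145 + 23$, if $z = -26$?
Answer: $23 + 145 i \sqrt{91} \approx 23.0 + 1383.2 i$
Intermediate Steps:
$\sqrt{\left(z + 25\right) \left(35 - 6\right) - 62} \cdot 145 + 23 = \sqrt{\left(-26 + 25\right) \left(35 - 6\right) - 62} \cdot 145 + 23 = \sqrt{\left(-1\right) 29 - 62} \cdot 145 + 23 = \sqrt{-29 - 62} \cdot 145 + 23 = \sqrt{-91} \cdot 145 + 23 = i \sqrt{91} \cdot 145 + 23 = 145 i \sqrt{91} + 23 = 23 + 145 i \sqrt{91}$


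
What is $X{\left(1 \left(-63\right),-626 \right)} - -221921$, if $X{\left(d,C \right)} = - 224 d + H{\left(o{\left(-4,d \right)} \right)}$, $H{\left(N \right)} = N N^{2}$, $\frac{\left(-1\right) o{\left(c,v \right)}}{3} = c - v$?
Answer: $-5309200$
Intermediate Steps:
$o{\left(c,v \right)} = - 3 c + 3 v$ ($o{\left(c,v \right)} = - 3 \left(c - v\right) = - 3 c + 3 v$)
$H{\left(N \right)} = N^{3}$
$X{\left(d,C \right)} = \left(12 + 3 d\right)^{3} - 224 d$ ($X{\left(d,C \right)} = - 224 d + \left(\left(-3\right) \left(-4\right) + 3 d\right)^{3} = - 224 d + \left(12 + 3 d\right)^{3} = \left(12 + 3 d\right)^{3} - 224 d$)
$X{\left(1 \left(-63\right),-626 \right)} - -221921 = \left(- 224 \cdot 1 \left(-63\right) + 27 \left(4 + 1 \left(-63\right)\right)^{3}\right) - -221921 = \left(\left(-224\right) \left(-63\right) + 27 \left(4 - 63\right)^{3}\right) + 221921 = \left(14112 + 27 \left(-59\right)^{3}\right) + 221921 = \left(14112 + 27 \left(-205379\right)\right) + 221921 = \left(14112 - 5545233\right) + 221921 = -5531121 + 221921 = -5309200$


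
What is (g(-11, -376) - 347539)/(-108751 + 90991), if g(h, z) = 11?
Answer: 43441/2220 ≈ 19.568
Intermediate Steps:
(g(-11, -376) - 347539)/(-108751 + 90991) = (11 - 347539)/(-108751 + 90991) = -347528/(-17760) = -347528*(-1/17760) = 43441/2220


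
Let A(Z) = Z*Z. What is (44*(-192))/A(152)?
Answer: -132/361 ≈ -0.36565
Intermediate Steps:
A(Z) = Z**2
(44*(-192))/A(152) = (44*(-192))/(152**2) = -8448/23104 = -8448*1/23104 = -132/361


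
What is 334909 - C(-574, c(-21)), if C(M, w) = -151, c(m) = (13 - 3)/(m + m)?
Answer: 335060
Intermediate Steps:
c(m) = 5/m (c(m) = 10/((2*m)) = 10*(1/(2*m)) = 5/m)
334909 - C(-574, c(-21)) = 334909 - 1*(-151) = 334909 + 151 = 335060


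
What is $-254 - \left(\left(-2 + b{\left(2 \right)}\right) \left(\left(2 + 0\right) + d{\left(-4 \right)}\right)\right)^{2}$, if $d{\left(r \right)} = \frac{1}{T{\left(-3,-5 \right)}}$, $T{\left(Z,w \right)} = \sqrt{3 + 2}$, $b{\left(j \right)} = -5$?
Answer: $- \frac{2299}{5} - \frac{196 \sqrt{5}}{5} \approx -547.45$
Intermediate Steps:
$T{\left(Z,w \right)} = \sqrt{5}$
$d{\left(r \right)} = \frac{\sqrt{5}}{5}$ ($d{\left(r \right)} = \frac{1}{\sqrt{5}} = \frac{\sqrt{5}}{5}$)
$-254 - \left(\left(-2 + b{\left(2 \right)}\right) \left(\left(2 + 0\right) + d{\left(-4 \right)}\right)\right)^{2} = -254 - \left(\left(-2 - 5\right) \left(\left(2 + 0\right) + \frac{\sqrt{5}}{5}\right)\right)^{2} = -254 - \left(- 7 \left(2 + \frac{\sqrt{5}}{5}\right)\right)^{2} = -254 - \left(-14 - \frac{7 \sqrt{5}}{5}\right)^{2}$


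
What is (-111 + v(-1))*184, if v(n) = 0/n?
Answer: -20424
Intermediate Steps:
v(n) = 0
(-111 + v(-1))*184 = (-111 + 0)*184 = -111*184 = -20424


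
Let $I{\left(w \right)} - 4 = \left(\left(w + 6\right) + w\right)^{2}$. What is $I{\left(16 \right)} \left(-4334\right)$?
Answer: $-6275632$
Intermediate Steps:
$I{\left(w \right)} = 4 + \left(6 + 2 w\right)^{2}$ ($I{\left(w \right)} = 4 + \left(\left(w + 6\right) + w\right)^{2} = 4 + \left(\left(6 + w\right) + w\right)^{2} = 4 + \left(6 + 2 w\right)^{2}$)
$I{\left(16 \right)} \left(-4334\right) = \left(4 + 4 \left(3 + 16\right)^{2}\right) \left(-4334\right) = \left(4 + 4 \cdot 19^{2}\right) \left(-4334\right) = \left(4 + 4 \cdot 361\right) \left(-4334\right) = \left(4 + 1444\right) \left(-4334\right) = 1448 \left(-4334\right) = -6275632$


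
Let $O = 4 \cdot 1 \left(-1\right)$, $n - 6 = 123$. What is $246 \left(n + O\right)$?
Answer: $30750$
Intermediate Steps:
$n = 129$ ($n = 6 + 123 = 129$)
$O = -4$ ($O = 4 \left(-1\right) = -4$)
$246 \left(n + O\right) = 246 \left(129 - 4\right) = 246 \cdot 125 = 30750$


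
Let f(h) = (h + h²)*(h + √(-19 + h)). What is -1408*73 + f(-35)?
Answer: -144434 + 3570*I*√6 ≈ -1.4443e+5 + 8744.7*I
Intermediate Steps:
-1408*73 + f(-35) = -1408*73 - 35*(-35 + (-35)² + √(-19 - 35) - 35*√(-19 - 35)) = -102784 - 35*(-35 + 1225 + √(-54) - 105*I*√6) = -102784 - 35*(-35 + 1225 + 3*I*√6 - 105*I*√6) = -102784 - 35*(1190 - 102*I*√6) = -102784 + (-41650 + 3570*I*√6) = -144434 + 3570*I*√6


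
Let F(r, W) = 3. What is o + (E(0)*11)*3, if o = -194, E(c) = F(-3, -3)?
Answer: -95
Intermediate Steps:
E(c) = 3
o + (E(0)*11)*3 = -194 + (3*11)*3 = -194 + 33*3 = -194 + 99 = -95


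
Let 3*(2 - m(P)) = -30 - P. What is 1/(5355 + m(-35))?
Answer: 3/16066 ≈ 0.00018673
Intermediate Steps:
m(P) = 12 + P/3 (m(P) = 2 - (-30 - P)/3 = 2 + (10 + P/3) = 12 + P/3)
1/(5355 + m(-35)) = 1/(5355 + (12 + (⅓)*(-35))) = 1/(5355 + (12 - 35/3)) = 1/(5355 + ⅓) = 1/(16066/3) = 3/16066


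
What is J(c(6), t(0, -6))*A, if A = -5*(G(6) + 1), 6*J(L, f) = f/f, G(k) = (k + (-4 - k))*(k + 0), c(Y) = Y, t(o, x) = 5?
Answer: 115/6 ≈ 19.167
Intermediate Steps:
G(k) = -4*k
J(L, f) = 1/6 (J(L, f) = (f/f)/6 = (1/6)*1 = 1/6)
A = 115 (A = -5*(-4*6 + 1) = -5*(-24 + 1) = -5*(-23) = 115)
J(c(6), t(0, -6))*A = (1/6)*115 = 115/6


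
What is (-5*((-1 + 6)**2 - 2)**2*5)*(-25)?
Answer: 330625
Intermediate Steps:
(-5*((-1 + 6)**2 - 2)**2*5)*(-25) = (-5*(5**2 - 2)**2*5)*(-25) = (-5*(25 - 2)**2*5)*(-25) = (-5*23**2*5)*(-25) = (-5*529*5)*(-25) = -2645*5*(-25) = -13225*(-25) = 330625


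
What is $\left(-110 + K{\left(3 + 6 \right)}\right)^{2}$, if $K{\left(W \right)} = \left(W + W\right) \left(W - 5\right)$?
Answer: $1444$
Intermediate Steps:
$K{\left(W \right)} = 2 W \left(-5 + W\right)$
$\left(-110 + K{\left(3 + 6 \right)}\right)^{2} = \left(-110 + 2 \left(3 + 6\right) \left(-5 + \left(3 + 6\right)\right)\right)^{2} = \left(-110 + 2 \cdot 9 \left(-5 + 9\right)\right)^{2} = \left(-110 + 2 \cdot 9 \cdot 4\right)^{2} = \left(-110 + 72\right)^{2} = \left(-38\right)^{2} = 1444$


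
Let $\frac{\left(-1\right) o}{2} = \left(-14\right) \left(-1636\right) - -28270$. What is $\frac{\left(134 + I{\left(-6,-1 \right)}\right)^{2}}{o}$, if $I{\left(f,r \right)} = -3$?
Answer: $- \frac{17161}{102348} \approx -0.16767$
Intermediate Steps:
$o = -102348$ ($o = - 2 \left(\left(-14\right) \left(-1636\right) - -28270\right) = - 2 \left(22904 + 28270\right) = \left(-2\right) 51174 = -102348$)
$\frac{\left(134 + I{\left(-6,-1 \right)}\right)^{2}}{o} = \frac{\left(134 - 3\right)^{2}}{-102348} = 131^{2} \left(- \frac{1}{102348}\right) = 17161 \left(- \frac{1}{102348}\right) = - \frac{17161}{102348}$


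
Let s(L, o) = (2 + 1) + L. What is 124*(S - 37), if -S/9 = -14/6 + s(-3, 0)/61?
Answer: -1984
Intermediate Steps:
s(L, o) = 3 + L
S = 21 (S = -9*(-14/6 + (3 - 3)/61) = -9*(-14*⅙ + 0*(1/61)) = -9*(-7/3 + 0) = -9*(-7/3) = 21)
124*(S - 37) = 124*(21 - 37) = 124*(-16) = -1984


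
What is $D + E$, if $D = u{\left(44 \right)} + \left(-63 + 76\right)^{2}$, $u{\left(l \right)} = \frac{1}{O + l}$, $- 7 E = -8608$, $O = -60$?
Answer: $\frac{156649}{112} \approx 1398.7$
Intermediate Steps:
$E = \frac{8608}{7}$ ($E = \left(- \frac{1}{7}\right) \left(-8608\right) = \frac{8608}{7} \approx 1229.7$)
$u{\left(l \right)} = \frac{1}{-60 + l}$
$D = \frac{2703}{16}$ ($D = \frac{1}{-60 + 44} + \left(-63 + 76\right)^{2} = \frac{1}{-16} + 13^{2} = - \frac{1}{16} + 169 = \frac{2703}{16} \approx 168.94$)
$D + E = \frac{2703}{16} + \frac{8608}{7} = \frac{156649}{112}$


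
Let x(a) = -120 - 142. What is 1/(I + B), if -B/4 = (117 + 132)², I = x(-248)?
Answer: -1/248266 ≈ -4.0279e-6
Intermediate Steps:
x(a) = -262
I = -262
B = -248004 (B = -4*(117 + 132)² = -4*249² = -4*62001 = -248004)
1/(I + B) = 1/(-262 - 248004) = 1/(-248266) = -1/248266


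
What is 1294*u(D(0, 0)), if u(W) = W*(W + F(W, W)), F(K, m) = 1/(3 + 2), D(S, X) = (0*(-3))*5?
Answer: 0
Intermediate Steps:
D(S, X) = 0 (D(S, X) = 0*5 = 0)
F(K, m) = ⅕ (F(K, m) = 1/5 = ⅕)
u(W) = W*(⅕ + W) (u(W) = W*(W + ⅕) = W*(⅕ + W))
1294*u(D(0, 0)) = 1294*(0*(⅕ + 0)) = 1294*(0*(⅕)) = 1294*0 = 0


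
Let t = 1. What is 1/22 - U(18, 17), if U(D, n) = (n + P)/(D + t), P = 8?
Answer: -531/418 ≈ -1.2703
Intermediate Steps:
U(D, n) = (8 + n)/(1 + D) (U(D, n) = (n + 8)/(D + 1) = (8 + n)/(1 + D))
1/22 - U(18, 17) = 1/22 - (8 + 17)/(1 + 18) = 1/22 - 25/19 = -531/418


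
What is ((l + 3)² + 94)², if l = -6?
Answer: 10609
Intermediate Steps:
((l + 3)² + 94)² = ((-6 + 3)² + 94)² = ((-3)² + 94)² = (9 + 94)² = 103² = 10609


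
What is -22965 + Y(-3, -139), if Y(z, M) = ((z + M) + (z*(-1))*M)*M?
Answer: 54736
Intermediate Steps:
Y(z, M) = M*(M + z - M*z) (Y(z, M) = ((M + z) + (-z)*M)*M = ((M + z) - M*z)*M = (M + z - M*z)*M = M*(M + z - M*z))
-22965 + Y(-3, -139) = -22965 - 139*(-139 - 3 - 1*(-139)*(-3)) = -22965 - 139*(-139 - 3 - 417) = -22965 - 139*(-559) = -22965 + 77701 = 54736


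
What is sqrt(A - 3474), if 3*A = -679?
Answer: I*sqrt(33303)/3 ≈ 60.83*I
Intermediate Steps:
A = -679/3 (A = (1/3)*(-679) = -679/3 ≈ -226.33)
sqrt(A - 3474) = sqrt(-679/3 - 3474) = sqrt(-11101/3) = I*sqrt(33303)/3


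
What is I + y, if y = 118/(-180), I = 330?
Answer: 29641/90 ≈ 329.34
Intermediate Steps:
y = -59/90 (y = 118*(-1/180) = -59/90 ≈ -0.65556)
I + y = 330 - 59/90 = 29641/90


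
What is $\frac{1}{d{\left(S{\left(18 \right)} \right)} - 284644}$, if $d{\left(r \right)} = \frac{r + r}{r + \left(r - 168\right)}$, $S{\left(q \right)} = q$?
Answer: $- \frac{11}{3131087} \approx -3.5132 \cdot 10^{-6}$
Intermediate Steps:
$d{\left(r \right)} = \frac{2 r}{-168 + 2 r}$ ($d{\left(r \right)} = \frac{2 r}{r + \left(r - 168\right)} = \frac{2 r}{r + \left(-168 + r\right)} = \frac{2 r}{-168 + 2 r}$)
$\frac{1}{d{\left(S{\left(18 \right)} \right)} - 284644} = \frac{1}{\frac{18}{-84 + 18} - 284644} = \frac{1}{\frac{18}{-66} - 284644} = \frac{1}{18 \left(- \frac{1}{66}\right) - 284644} = \frac{1}{- \frac{3}{11} - 284644} = \frac{1}{- \frac{3131087}{11}} = - \frac{11}{3131087}$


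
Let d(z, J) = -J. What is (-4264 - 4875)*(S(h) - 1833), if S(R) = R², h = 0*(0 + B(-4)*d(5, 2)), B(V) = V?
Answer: 16751787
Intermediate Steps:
h = 0 (h = 0*(0 - (-4)*2) = 0*(0 - 4*(-2)) = 0*(0 + 8) = 0*8 = 0)
(-4264 - 4875)*(S(h) - 1833) = (-4264 - 4875)*(0² - 1833) = -9139*(0 - 1833) = -9139*(-1833) = 16751787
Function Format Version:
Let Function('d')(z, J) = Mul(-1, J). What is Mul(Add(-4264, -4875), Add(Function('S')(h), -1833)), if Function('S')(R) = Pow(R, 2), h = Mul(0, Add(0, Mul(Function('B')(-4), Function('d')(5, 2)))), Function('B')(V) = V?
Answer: 16751787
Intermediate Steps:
h = 0 (h = Mul(0, Add(0, Mul(-4, Mul(-1, 2)))) = Mul(0, Add(0, Mul(-4, -2))) = Mul(0, Add(0, 8)) = Mul(0, 8) = 0)
Mul(Add(-4264, -4875), Add(Function('S')(h), -1833)) = Mul(Add(-4264, -4875), Add(Pow(0, 2), -1833)) = Mul(-9139, Add(0, -1833)) = Mul(-9139, -1833) = 16751787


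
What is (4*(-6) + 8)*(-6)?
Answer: 96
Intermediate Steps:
(4*(-6) + 8)*(-6) = (-24 + 8)*(-6) = -16*(-6) = 96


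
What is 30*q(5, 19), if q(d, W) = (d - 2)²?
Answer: 270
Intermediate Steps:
q(d, W) = (-2 + d)²
30*q(5, 19) = 30*(-2 + 5)² = 30*3² = 30*9 = 270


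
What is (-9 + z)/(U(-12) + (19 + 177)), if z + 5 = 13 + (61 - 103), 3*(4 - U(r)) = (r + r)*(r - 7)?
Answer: -43/48 ≈ -0.89583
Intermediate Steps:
U(r) = 4 - 2*r*(-7 + r)/3 (U(r) = 4 - (r + r)*(r - 7)/3 = 4 - 2*r*(-7 + r)/3)
z = -34 (z = -5 + (13 + (61 - 103)) = -5 + (13 - 42) = -5 - 29 = -34)
(-9 + z)/(U(-12) + (19 + 177)) = (-9 - 34)/((4 - 2/3*(-12)**2 + (14/3)*(-12)) + (19 + 177)) = -43/((4 - 2/3*144 - 56) + 196) = -43/((4 - 96 - 56) + 196) = -43/(-148 + 196) = -43/48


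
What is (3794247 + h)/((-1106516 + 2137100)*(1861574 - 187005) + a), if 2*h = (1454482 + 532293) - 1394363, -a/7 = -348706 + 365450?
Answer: 4090453/1725783901088 ≈ 2.3702e-6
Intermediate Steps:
a = -117208 (a = -7*(-348706 + 365450) = -7*16744 = -117208)
h = 296206 (h = ((1454482 + 532293) - 1394363)/2 = (1986775 - 1394363)/2 = (½)*592412 = 296206)
(3794247 + h)/((-1106516 + 2137100)*(1861574 - 187005) + a) = (3794247 + 296206)/((-1106516 + 2137100)*(1861574 - 187005) - 117208) = 4090453/(1030584*1674569 - 117208) = 4090453/(1725784018296 - 117208) = 4090453/1725783901088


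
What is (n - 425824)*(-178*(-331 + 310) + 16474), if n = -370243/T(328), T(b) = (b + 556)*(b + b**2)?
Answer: -12074037564638215/1402856 ≈ -8.6068e+9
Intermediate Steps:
T(b) = (556 + b)*(b + b**2)
n = -21779/5611424 (n = -370243*1/(328*(556 + 328**2 + 557*328)) = -370243*1/(328*(556 + 107584 + 182696)) = -370243/(328*290836) = -370243/95394208 = -370243*1/95394208 = -21779/5611424 ≈ -0.0038812)
(n - 425824)*(-178*(-331 + 310) + 16474) = (-21779/5611424 - 425824)*(-178*(-331 + 310) + 16474) = -2389479035155*(-178*(-21) + 16474)/5611424 = -2389479035155*(3738 + 16474)/5611424 = -2389479035155/5611424*20212 = -12074037564638215/1402856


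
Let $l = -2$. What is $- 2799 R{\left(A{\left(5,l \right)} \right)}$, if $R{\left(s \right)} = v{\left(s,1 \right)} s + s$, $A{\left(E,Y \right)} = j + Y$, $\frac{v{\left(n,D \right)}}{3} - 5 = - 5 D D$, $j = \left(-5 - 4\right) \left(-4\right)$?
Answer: $-95166$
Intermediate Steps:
$j = 36$ ($j = \left(-9\right) \left(-4\right) = 36$)
$v{\left(n,D \right)} = 15 - 15 D^{2}$ ($v{\left(n,D \right)} = 15 + 3 - 5 D D = 15 + 3 \left(- 5 D^{2}\right) = 15 - 15 D^{2}$)
$A{\left(E,Y \right)} = 36 + Y$
$R{\left(s \right)} = s$ ($R{\left(s \right)} = \left(15 - 15 \cdot 1^{2}\right) s + s = \left(15 - 15\right) s + s = 0 s + s = 0 + s = s$)
$- 2799 R{\left(A{\left(5,l \right)} \right)} = - 2799 \left(36 - 2\right) = \left(-2799\right) 34 = -95166$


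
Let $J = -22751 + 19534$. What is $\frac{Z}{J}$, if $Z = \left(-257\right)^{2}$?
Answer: $- \frac{66049}{3217} \approx -20.531$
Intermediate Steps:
$Z = 66049$
$J = -3217$
$\frac{Z}{J} = \frac{66049}{-3217} = 66049 \left(- \frac{1}{3217}\right) = - \frac{66049}{3217}$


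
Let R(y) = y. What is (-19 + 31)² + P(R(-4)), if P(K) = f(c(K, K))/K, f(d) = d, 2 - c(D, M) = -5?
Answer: 569/4 ≈ 142.25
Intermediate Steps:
c(D, M) = 7 (c(D, M) = 2 - 1*(-5) = 2 + 5 = 7)
P(K) = 7/K
(-19 + 31)² + P(R(-4)) = (-19 + 31)² + 7/(-4) = 12² + 7*(-¼) = 144 - 7/4 = 569/4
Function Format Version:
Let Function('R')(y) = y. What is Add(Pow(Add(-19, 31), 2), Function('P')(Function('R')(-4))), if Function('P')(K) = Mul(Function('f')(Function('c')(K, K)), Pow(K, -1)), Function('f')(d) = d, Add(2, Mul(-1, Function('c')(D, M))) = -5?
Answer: Rational(569, 4) ≈ 142.25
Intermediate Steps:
Function('c')(D, M) = 7 (Function('c')(D, M) = Add(2, Mul(-1, -5)) = Add(2, 5) = 7)
Function('P')(K) = Mul(7, Pow(K, -1))
Add(Pow(Add(-19, 31), 2), Function('P')(Function('R')(-4))) = Add(Pow(Add(-19, 31), 2), Mul(7, Pow(-4, -1))) = Add(Pow(12, 2), Mul(7, Rational(-1, 4))) = Add(144, Rational(-7, 4)) = Rational(569, 4)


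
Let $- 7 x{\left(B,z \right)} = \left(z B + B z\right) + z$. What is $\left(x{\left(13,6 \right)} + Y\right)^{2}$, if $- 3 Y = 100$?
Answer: $\frac{1406596}{441} \approx 3189.6$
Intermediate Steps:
$x{\left(B,z \right)} = - \frac{z}{7} - \frac{2 B z}{7}$ ($x{\left(B,z \right)} = - \frac{\left(z B + B z\right) + z}{7} = - \frac{\left(B z + B z\right) + z}{7} = - \frac{2 B z + z}{7} = - \frac{z + 2 B z}{7} = - \frac{z}{7} - \frac{2 B z}{7}$)
$Y = - \frac{100}{3}$ ($Y = \left(- \frac{1}{3}\right) 100 = - \frac{100}{3} \approx -33.333$)
$\left(x{\left(13,6 \right)} + Y\right)^{2} = \left(\left(- \frac{1}{7}\right) 6 \left(1 + 2 \cdot 13\right) - \frac{100}{3}\right)^{2} = \left(\left(- \frac{1}{7}\right) 6 \left(1 + 26\right) - \frac{100}{3}\right)^{2} = \left(\left(- \frac{1}{7}\right) 6 \cdot 27 - \frac{100}{3}\right)^{2} = \left(- \frac{162}{7} - \frac{100}{3}\right)^{2} = \left(- \frac{1186}{21}\right)^{2} = \frac{1406596}{441}$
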